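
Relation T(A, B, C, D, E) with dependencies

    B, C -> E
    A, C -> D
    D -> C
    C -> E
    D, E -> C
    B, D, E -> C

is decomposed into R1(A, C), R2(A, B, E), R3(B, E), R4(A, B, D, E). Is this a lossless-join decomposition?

No

Chase test. Columns are A, B, C, D, E; row i has aⱼ where attribute j ∈ Ri, else bᵢⱼ.
Initial tableau (one row per fragment):
  row 1: a1 b12 a3 b14 b15
  row 2: a1 a2 b23 b24 a5
  row 3: b31 a2 b33 b34 a5
  row 4: a1 a2 b43 a4 a5
No row becomes fully distinguished — the join is lossy.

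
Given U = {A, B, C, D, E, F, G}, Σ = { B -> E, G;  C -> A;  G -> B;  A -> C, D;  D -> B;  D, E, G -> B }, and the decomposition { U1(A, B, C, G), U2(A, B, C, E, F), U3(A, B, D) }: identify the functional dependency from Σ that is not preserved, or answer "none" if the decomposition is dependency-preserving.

none

B → E, G: restricted closure across fragments reaches E, G.
C → A lies within U1.
G → B lies within U1.
A → C, D: restricted closure across fragments reaches C, D.
D → B lies within U3.
D, E, G → B: restricted closure across fragments reaches B.
Every dependency is enforceable on the fragments, so the decomposition is dependency-preserving.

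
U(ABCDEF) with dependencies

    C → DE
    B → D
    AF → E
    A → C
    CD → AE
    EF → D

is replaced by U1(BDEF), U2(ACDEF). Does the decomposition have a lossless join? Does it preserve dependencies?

Lossless test: (DEF)⁺ = {DEF}, which is a superkey of neither fragment — lossy.
Dependency preservation: every FD's attributes lie within a single fragment, so each can be enforced locally — preserved.

lossy but dependency-preserving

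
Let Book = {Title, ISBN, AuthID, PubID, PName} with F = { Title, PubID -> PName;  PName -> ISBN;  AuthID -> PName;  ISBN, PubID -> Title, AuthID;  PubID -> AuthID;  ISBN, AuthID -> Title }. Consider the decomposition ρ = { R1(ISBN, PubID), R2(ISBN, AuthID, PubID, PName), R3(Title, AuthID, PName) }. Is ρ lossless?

Yes

Chase test. Columns are Title, ISBN, AuthID, PubID, PName; row i has aⱼ where attribute j ∈ Ri, else bᵢⱼ.
Initial tableau (one row per fragment):
  row 1: b11 a2 b13 a4 b15
  row 2: b21 a2 a3 a4 a5
  row 3: a1 b32 a3 b34 a5
Rows 2 and 3 agree on PName; apply PName→ISBN and equate their ISBN entries.
Rows 1 and 2 agree on ISBN, PubID; apply ISBN, PubID→Title, AuthID and equate their Title, AuthID entries.
Rows 1 and 3 agree on ISBN, AuthID; apply ISBN, AuthID→Title and equate their Title entries.
Rows 1 and 2 agree on Title, PubID; apply Title, PubID→PName and equate their PName entries.
Row 1 is now all distinguished symbols — the join is lossless.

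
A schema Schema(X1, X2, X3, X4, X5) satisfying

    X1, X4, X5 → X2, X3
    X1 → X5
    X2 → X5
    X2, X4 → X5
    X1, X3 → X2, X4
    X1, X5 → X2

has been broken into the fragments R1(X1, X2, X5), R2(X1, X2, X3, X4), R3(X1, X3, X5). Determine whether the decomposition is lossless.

Yes

Chase test. Columns are X1, X2, X3, X4, X5; row i has aⱼ where attribute j ∈ Ri, else bᵢⱼ.
Initial tableau (one row per fragment):
  row 1: a1 a2 b13 b14 a5
  row 2: a1 a2 a3 a4 b25
  row 3: a1 b32 a3 b34 a5
Rows 1 and 2 agree on X1; apply X1→X5 and equate their X5 entries.
Rows 2 and 3 agree on X1, X3; apply X1, X3→X2, X4 and equate their X2, X4 entries.
Row 2 is now all distinguished symbols — the join is lossless.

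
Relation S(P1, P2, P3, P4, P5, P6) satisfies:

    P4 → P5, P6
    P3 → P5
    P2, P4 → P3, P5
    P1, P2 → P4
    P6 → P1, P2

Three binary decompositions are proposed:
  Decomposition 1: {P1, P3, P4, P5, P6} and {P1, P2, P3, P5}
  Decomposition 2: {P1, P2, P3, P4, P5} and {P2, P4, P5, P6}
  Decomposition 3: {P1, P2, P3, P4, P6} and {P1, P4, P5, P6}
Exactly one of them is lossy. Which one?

Decomposition 1: common = {P1, P3, P5}, closure = {P1, P3, P5} → lossy.
Decomposition 2: common = {P2, P4, P5}, closure = {P1, P2, P3, P4, P5, P6} → lossless.
Decomposition 3: common = {P1, P4, P6}, closure = {P1, P2, P3, P4, P5, P6} → lossless.

Decomposition 1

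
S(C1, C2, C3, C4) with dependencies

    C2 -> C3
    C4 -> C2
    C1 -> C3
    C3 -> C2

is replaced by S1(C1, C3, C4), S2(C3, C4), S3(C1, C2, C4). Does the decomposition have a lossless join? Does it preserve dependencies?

Lossless test (chase): Rows 1 and 2 agree on C4; apply C4→C2 and equate their C2 entries. Rows 1 and 3 agree on C4; apply C4→C2 and equate their C2 entries. Rows 1 and 3 agree on C1; apply C1→C3 and equate their C3 entries. Row 1 is now all distinguished symbols — the join is lossless.
Dependency preservation: the restricted closure of {C2} across the fragments never reaches {C3}, so C2 → C3 cannot be enforced without a join — not preserved.

lossless but not dependency-preserving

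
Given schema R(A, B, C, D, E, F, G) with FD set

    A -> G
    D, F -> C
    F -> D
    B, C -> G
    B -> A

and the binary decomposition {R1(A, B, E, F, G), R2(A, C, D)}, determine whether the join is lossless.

No

Common attributes: R1 ∩ R2 = {A}.
Closure of {A}: A → G applies, adding G. So (A)⁺ = {A, G}.
The closure contains neither all of R1 = {A, B, E, F, G} nor all of R2 = {A, C, D}, so the common attributes are not a superkey of either fragment. The join is lossy.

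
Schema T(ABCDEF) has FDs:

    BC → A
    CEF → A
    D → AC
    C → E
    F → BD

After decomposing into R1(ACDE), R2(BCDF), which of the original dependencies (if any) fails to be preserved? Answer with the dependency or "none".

Check BC → A: no single fragment contains all of {ABC}, and the restricted closure of {BC} across the fragments never reaches {A}.
CEF → A is preserved.
D → AC is preserved.
C → E is preserved.
F → BD is preserved.

BC → A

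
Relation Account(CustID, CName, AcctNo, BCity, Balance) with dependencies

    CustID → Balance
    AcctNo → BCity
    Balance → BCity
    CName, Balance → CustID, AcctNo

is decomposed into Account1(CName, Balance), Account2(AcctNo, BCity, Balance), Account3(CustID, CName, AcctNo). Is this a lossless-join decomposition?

No

Chase test. Columns are CustID, CName, AcctNo, BCity, Balance; row i has aⱼ where attribute j ∈ Accounti, else bᵢⱼ.
Initial tableau (one row per fragment):
  row 1: b11 a2 b13 b14 a5
  row 2: b21 b22 a3 a4 a5
  row 3: a1 a2 a3 b34 b35
Rows 2 and 3 agree on AcctNo; apply AcctNo→BCity and equate their BCity entries.
Rows 1 and 2 agree on Balance; apply Balance→BCity and equate their BCity entries.
No row becomes fully distinguished — the join is lossy.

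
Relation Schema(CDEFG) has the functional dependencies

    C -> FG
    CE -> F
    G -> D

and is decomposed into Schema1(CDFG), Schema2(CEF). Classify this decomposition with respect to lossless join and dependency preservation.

lossless and dependency-preserving

Lossless test: (CF)⁺ = {CDFG}, which contains all of one fragment — lossless.
Dependency preservation: every FD's attributes lie within a single fragment, so each can be enforced locally — preserved.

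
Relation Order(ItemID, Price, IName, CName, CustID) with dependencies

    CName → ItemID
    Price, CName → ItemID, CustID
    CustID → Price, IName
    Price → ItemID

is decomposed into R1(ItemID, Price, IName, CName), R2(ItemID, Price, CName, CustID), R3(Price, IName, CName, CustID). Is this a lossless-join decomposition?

Yes

Chase test. Columns are ItemID, Price, IName, CName, CustID; row i has aⱼ where attribute j ∈ Ri, else bᵢⱼ.
Initial tableau (one row per fragment):
  row 1: a1 a2 a3 a4 b15
  row 2: a1 a2 b23 a4 a5
  row 3: b31 a2 a3 a4 a5
Rows 1 and 3 agree on CName; apply CName→ItemID and equate their ItemID entries.
Rows 1 and 2 agree on Price, CName; apply Price, CName→ItemID, CustID and equate their ItemID, CustID entries.
Rows 1 and 2 agree on CustID; apply CustID→Price, IName and equate their Price, IName entries.
Row 1 is now all distinguished symbols — the join is lossless.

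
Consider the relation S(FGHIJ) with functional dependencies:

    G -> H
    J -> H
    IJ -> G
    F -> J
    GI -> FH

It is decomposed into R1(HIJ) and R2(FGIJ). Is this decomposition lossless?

Common attributes: R1 ∩ R2 = {IJ}.
Closure of {IJ}: J → H applies, adding H; IJ → G applies, adding G; GI → FH applies, adding F. So (IJ)⁺ = {FGHIJ}.
This closure contains every attribute of R1, so R1 ∩ R2 → R1. The join is lossless.

Yes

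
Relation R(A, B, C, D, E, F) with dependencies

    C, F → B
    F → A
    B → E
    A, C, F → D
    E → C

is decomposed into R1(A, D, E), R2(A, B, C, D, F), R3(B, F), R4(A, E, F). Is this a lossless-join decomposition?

No

Chase test. Columns are A, B, C, D, E, F; row i has aⱼ where attribute j ∈ Ri, else bᵢⱼ.
Initial tableau (one row per fragment):
  row 1: a1 b12 b13 a4 a5 b16
  row 2: a1 a2 a3 a4 b25 a6
  row 3: b31 a2 b33 b34 b35 a6
  row 4: a1 b42 b43 b44 a5 a6
Rows 2 and 3 agree on F; apply F→A and equate their A entries.
Rows 2 and 3 agree on B; apply B→E and equate their E entries.
Rows 1 and 4 agree on E; apply E→C and equate their C entries.
Rows 2 and 3 agree on E; apply E→C and equate their C entries.
Rows 2 and 3 agree on A, C, F; apply A, C, F→D and equate their D entries.
No row becomes fully distinguished — the join is lossy.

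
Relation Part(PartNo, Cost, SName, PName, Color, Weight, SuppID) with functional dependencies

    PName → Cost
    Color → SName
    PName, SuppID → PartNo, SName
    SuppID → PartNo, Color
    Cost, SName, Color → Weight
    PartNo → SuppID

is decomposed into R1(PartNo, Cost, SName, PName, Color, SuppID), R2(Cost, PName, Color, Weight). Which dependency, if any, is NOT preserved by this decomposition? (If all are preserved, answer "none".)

none

PName → Cost lies within R1.
Color → SName lies within R1.
PName, SuppID → PartNo, SName lies within R1.
SuppID → PartNo, Color lies within R1.
Cost, SName, Color → Weight: restricted closure across fragments reaches Weight.
PartNo → SuppID lies within R1.
Every dependency is enforceable on the fragments, so the decomposition is dependency-preserving.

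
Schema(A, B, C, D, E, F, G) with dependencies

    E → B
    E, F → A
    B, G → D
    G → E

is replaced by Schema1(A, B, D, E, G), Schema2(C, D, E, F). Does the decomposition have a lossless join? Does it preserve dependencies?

Lossless test: (D, E)⁺ = {B, D, E}, which is a superkey of neither fragment — lossy.
Dependency preservation: the restricted closure of {E, F} across the fragments never reaches {A}, so E, F → A cannot be enforced without a join — not preserved.

lossy and not dependency-preserving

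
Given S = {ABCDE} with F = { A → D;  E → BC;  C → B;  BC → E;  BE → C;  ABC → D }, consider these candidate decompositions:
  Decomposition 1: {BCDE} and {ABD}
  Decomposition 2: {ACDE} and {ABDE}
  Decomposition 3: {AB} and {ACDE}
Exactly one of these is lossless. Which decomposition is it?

Decomposition 1: common = {BD}, closure = {BD} → lossy.
Decomposition 2: common = {ADE}, closure = {ABCDE} → lossless.
Decomposition 3: common = {A}, closure = {AD} → lossy.

Decomposition 2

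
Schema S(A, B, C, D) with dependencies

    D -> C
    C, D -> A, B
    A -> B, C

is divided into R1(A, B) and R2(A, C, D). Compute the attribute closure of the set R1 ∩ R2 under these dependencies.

A, B, C

R1 ∩ R2 = {A}.
A → B, C applies, adding B, C
Closure: {A, B, C}.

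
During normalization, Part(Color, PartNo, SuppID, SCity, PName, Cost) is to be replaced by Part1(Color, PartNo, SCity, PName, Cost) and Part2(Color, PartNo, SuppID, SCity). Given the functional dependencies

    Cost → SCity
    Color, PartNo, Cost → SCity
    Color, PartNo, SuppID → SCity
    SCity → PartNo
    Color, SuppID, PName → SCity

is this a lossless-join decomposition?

Common attributes: Part1 ∩ Part2 = {Color, PartNo, SCity}.
No dependency enlarges {Color, PartNo, SCity}, so (Color, PartNo, SCity)⁺ = {Color, PartNo, SCity}.
The closure contains neither all of Part1 = {Color, PartNo, SCity, PName, Cost} nor all of Part2 = {Color, PartNo, SuppID, SCity}, so the common attributes are not a superkey of either fragment. The join is lossy.

No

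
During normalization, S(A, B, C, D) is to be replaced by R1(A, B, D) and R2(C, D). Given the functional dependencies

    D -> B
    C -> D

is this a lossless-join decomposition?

No

Common attributes: R1 ∩ R2 = {D}.
Closure of {D}: D → B applies, adding B. So (D)⁺ = {B, D}.
The closure contains neither all of R1 = {A, B, D} nor all of R2 = {C, D}, so the common attributes are not a superkey of either fragment. The join is lossy.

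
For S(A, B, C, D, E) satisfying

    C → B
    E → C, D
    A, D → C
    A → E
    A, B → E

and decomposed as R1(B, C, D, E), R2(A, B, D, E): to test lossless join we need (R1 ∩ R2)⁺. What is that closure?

B, C, D, E

R1 ∩ R2 = {B, D, E}.
E → C, D applies, adding C
Closure: {B, C, D, E}.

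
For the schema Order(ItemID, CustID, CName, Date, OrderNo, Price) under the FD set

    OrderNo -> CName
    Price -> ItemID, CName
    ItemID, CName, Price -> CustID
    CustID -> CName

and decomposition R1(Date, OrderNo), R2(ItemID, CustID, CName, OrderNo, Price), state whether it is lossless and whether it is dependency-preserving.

lossy but dependency-preserving

Lossless test: (OrderNo)⁺ = {CName, OrderNo}, which is a superkey of neither fragment — lossy.
Dependency preservation: every FD's attributes lie within a single fragment, so each can be enforced locally — preserved.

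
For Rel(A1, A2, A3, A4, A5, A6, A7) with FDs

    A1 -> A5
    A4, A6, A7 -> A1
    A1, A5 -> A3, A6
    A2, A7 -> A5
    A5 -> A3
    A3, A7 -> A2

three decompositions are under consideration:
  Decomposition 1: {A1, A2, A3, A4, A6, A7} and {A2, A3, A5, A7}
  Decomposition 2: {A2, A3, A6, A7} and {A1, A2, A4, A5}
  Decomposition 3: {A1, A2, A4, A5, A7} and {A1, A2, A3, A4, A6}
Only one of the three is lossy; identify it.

Decomposition 1: common = {A2, A3, A7}, closure = {A2, A3, A5, A7} → lossless.
Decomposition 2: common = {A2}, closure = {A2} → lossy.
Decomposition 3: common = {A1, A2, A4}, closure = {A1, A2, A3, A4, A5, A6} → lossless.

Decomposition 2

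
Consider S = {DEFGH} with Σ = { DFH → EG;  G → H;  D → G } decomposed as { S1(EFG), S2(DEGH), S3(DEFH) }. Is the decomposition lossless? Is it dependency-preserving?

Lossless test (chase): Rows 1 and 2 agree on G; apply G→H and equate their H entries. Rows 2 and 3 agree on D; apply D→G and equate their G entries. Row 3 is now all distinguished symbols — the join is lossless.
Dependency preservation: DFH → EG is not contained in any single fragment, but the restricted closure of its left-hand side across the fragments still reaches the right-hand side; the remaining FDs each lie inside some fragment. All dependencies are preserved.

lossless and dependency-preserving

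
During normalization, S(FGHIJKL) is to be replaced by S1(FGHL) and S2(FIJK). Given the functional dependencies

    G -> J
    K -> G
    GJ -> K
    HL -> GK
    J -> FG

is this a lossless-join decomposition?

Common attributes: S1 ∩ S2 = {F}.
No dependency enlarges {F}, so (F)⁺ = {F}.
The closure contains neither all of S1 = {FGHL} nor all of S2 = {FIJK}, so the common attributes are not a superkey of either fragment. The join is lossy.

No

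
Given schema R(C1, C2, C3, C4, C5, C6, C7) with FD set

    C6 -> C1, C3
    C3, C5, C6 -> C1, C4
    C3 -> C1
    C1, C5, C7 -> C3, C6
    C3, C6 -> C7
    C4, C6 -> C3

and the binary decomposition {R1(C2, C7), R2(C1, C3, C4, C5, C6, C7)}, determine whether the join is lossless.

No

Common attributes: R1 ∩ R2 = {C7}.
No dependency enlarges {C7}, so (C7)⁺ = {C7}.
The closure contains neither all of R1 = {C2, C7} nor all of R2 = {C1, C3, C4, C5, C6, C7}, so the common attributes are not a superkey of either fragment. The join is lossy.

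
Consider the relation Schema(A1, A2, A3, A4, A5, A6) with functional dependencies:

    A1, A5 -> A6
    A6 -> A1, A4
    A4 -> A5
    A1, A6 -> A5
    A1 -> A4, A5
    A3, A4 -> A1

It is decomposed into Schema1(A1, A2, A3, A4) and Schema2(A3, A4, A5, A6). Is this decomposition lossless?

Yes

Common attributes: Schema1 ∩ Schema2 = {A3, A4}.
Closure of {A3, A4}: A4 → A5 applies, adding A5; A3, A4 → A1 applies, adding A1; A1, A5 → A6 applies, adding A6. So (A3, A4)⁺ = {A1, A3, A4, A5, A6}.
This closure contains every attribute of Schema2, so Schema1 ∩ Schema2 → Schema2. The join is lossless.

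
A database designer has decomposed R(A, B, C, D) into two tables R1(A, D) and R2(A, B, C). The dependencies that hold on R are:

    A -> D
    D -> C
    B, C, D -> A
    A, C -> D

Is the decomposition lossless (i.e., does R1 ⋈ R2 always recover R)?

Yes

Common attributes: R1 ∩ R2 = {A}.
Closure of {A}: A → D applies, adding D; D → C applies, adding C. So (A)⁺ = {A, C, D}.
This closure contains every attribute of R1, so R1 ∩ R2 → R1. The join is lossless.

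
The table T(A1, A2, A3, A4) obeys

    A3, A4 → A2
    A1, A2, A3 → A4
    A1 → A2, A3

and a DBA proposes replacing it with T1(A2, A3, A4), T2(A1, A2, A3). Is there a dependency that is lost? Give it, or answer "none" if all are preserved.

Check A1, A2, A3 → A4: no single fragment contains all of {A1, A2, A3, A4}, and the restricted closure of {A1, A2, A3} across the fragments never reaches {A4}.
A3, A4 → A2 is preserved.
A1 → A2, A3 is preserved.

A1, A2, A3 → A4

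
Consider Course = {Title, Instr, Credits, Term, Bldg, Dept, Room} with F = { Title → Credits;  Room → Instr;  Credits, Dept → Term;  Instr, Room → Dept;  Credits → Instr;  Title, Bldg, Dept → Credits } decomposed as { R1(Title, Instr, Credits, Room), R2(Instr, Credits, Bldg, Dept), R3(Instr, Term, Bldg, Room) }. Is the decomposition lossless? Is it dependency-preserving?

Lossless test (chase): Rows 1 and 3 agree on Instr, Room; apply Instr, Room→Dept and equate their Dept entries. No row becomes fully distinguished — the join is lossy.
Dependency preservation: the restricted closure of {Credits, Dept} across the fragments never reaches {Term}, so Credits, Dept → Term cannot be enforced without a join — not preserved.

lossy and not dependency-preserving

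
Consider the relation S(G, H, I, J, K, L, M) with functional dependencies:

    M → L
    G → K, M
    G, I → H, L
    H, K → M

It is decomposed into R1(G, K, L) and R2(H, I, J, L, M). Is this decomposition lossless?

No

Common attributes: R1 ∩ R2 = {L}.
No dependency enlarges {L}, so (L)⁺ = {L}.
The closure contains neither all of R1 = {G, K, L} nor all of R2 = {H, I, J, L, M}, so the common attributes are not a superkey of either fragment. The join is lossy.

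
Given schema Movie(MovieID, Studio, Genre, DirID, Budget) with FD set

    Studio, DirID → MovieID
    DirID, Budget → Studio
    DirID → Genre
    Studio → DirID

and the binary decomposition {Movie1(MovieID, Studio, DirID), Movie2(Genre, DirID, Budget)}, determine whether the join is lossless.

No

Common attributes: Movie1 ∩ Movie2 = {DirID}.
Closure of {DirID}: DirID → Genre applies, adding Genre. So (DirID)⁺ = {Genre, DirID}.
The closure contains neither all of Movie1 = {MovieID, Studio, DirID} nor all of Movie2 = {Genre, DirID, Budget}, so the common attributes are not a superkey of either fragment. The join is lossy.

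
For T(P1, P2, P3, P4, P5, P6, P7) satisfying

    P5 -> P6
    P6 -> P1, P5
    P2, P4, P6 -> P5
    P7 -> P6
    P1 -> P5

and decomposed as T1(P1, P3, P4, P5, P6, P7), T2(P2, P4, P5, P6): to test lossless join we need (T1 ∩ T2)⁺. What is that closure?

P1, P4, P5, P6

T1 ∩ T2 = {P4, P5, P6}.
P6 → P1, P5 applies, adding P1
Closure: {P1, P4, P5, P6}.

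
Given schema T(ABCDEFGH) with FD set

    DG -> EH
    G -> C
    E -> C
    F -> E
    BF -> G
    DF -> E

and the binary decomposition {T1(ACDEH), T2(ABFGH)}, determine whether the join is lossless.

Common attributes: T1 ∩ T2 = {AH}.
No dependency enlarges {AH}, so (AH)⁺ = {AH}.
The closure contains neither all of T1 = {ACDEH} nor all of T2 = {ABFGH}, so the common attributes are not a superkey of either fragment. The join is lossy.

No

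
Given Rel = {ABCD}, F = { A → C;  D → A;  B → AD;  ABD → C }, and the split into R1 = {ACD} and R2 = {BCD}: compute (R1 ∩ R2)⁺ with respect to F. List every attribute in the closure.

R1 ∩ R2 = {CD}.
D → A applies, adding A
Closure: {ACD}.

ACD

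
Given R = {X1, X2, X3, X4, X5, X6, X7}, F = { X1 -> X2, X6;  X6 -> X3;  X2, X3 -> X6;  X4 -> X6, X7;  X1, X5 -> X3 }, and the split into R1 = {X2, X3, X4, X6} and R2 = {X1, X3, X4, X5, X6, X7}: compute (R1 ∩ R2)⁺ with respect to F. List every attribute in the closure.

X3, X4, X6, X7

R1 ∩ R2 = {X3, X4, X6}.
X4 → X6, X7 applies, adding X7
Closure: {X3, X4, X6, X7}.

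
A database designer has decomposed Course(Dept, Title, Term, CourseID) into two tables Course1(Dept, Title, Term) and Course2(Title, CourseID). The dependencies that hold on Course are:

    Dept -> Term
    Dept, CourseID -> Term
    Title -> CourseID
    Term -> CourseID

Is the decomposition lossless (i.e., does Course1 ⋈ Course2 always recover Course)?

Common attributes: Course1 ∩ Course2 = {Title}.
Closure of {Title}: Title → CourseID applies, adding CourseID. So (Title)⁺ = {Title, CourseID}.
This closure contains every attribute of Course2, so Course1 ∩ Course2 → Course2. The join is lossless.

Yes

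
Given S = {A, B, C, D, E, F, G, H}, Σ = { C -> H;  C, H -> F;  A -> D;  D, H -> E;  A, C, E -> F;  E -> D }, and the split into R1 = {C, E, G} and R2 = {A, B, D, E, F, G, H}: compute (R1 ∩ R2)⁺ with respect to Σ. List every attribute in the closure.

D, E, G

R1 ∩ R2 = {E, G}.
E → D applies, adding D
Closure: {D, E, G}.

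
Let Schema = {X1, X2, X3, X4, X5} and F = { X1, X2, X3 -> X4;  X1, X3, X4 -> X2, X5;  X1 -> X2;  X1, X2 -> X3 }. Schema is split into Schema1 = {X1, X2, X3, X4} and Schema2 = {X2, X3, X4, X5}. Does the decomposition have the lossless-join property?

No

Common attributes: Schema1 ∩ Schema2 = {X2, X3, X4}.
No dependency enlarges {X2, X3, X4}, so (X2, X3, X4)⁺ = {X2, X3, X4}.
The closure contains neither all of Schema1 = {X1, X2, X3, X4} nor all of Schema2 = {X2, X3, X4, X5}, so the common attributes are not a superkey of either fragment. The join is lossy.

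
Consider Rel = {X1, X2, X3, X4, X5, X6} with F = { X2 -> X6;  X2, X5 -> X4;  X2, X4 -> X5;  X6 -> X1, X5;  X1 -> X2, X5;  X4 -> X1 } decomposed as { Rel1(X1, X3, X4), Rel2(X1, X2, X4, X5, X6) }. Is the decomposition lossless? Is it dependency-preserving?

Lossless test: (X1, X4)⁺ = {X1, X2, X4, X5, X6}, which contains all of one fragment — lossless.
Dependency preservation: every FD's attributes lie within a single fragment, so each can be enforced locally — preserved.

lossless and dependency-preserving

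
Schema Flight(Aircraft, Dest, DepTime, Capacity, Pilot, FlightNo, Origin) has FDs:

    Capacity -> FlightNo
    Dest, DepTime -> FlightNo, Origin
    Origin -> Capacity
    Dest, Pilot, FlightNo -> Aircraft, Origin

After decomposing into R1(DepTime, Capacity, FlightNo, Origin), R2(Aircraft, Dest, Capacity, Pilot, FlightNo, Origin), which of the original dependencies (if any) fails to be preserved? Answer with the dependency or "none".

Check Dest, DepTime → FlightNo, Origin: no single fragment contains all of {Dest, DepTime, FlightNo, Origin}, and the restricted closure of {Dest, DepTime} across the fragments never reaches {FlightNo, Origin}.
Capacity → FlightNo is preserved.
Origin → Capacity is preserved.
Dest, Pilot, FlightNo → Aircraft, Origin is preserved.

Dest, DepTime -> FlightNo, Origin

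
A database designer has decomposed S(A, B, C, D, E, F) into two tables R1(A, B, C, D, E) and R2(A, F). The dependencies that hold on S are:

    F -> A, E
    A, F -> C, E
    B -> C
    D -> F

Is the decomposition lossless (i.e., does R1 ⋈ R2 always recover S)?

No

Common attributes: R1 ∩ R2 = {A}.
No dependency enlarges {A}, so (A)⁺ = {A}.
The closure contains neither all of R1 = {A, B, C, D, E} nor all of R2 = {A, F}, so the common attributes are not a superkey of either fragment. The join is lossy.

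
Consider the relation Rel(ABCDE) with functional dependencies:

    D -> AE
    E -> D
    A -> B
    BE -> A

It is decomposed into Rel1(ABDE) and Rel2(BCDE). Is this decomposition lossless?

Common attributes: Rel1 ∩ Rel2 = {BDE}.
Closure of {BDE}: D → AE applies, adding A. So (BDE)⁺ = {ABDE}.
This closure contains every attribute of Rel1, so Rel1 ∩ Rel2 → Rel1. The join is lossless.

Yes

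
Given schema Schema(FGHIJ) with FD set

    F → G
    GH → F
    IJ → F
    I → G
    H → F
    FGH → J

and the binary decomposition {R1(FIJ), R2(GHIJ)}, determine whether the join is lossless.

Yes

Common attributes: R1 ∩ R2 = {IJ}.
Closure of {IJ}: IJ → F applies, adding F; I → G applies, adding G. So (IJ)⁺ = {FGIJ}.
This closure contains every attribute of R1, so R1 ∩ R2 → R1. The join is lossless.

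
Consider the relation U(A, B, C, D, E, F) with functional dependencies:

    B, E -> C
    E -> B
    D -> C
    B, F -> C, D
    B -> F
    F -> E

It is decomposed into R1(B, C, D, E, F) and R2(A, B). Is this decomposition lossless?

Yes

Common attributes: R1 ∩ R2 = {B}.
Closure of {B}: B → F applies, adding F; F → E applies, adding E; B, E → C applies, adding C; B, F → C, D applies, adding D. So (B)⁺ = {B, C, D, E, F}.
This closure contains every attribute of R1, so R1 ∩ R2 → R1. The join is lossless.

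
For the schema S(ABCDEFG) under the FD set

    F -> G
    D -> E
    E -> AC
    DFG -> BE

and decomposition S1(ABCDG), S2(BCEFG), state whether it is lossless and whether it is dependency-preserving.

Lossless test: (BCG)⁺ = {BCG}, which is a superkey of neither fragment — lossy.
Dependency preservation: the restricted closure of {D} across the fragments never reaches {E}, so D → E cannot be enforced without a join — not preserved.

lossy and not dependency-preserving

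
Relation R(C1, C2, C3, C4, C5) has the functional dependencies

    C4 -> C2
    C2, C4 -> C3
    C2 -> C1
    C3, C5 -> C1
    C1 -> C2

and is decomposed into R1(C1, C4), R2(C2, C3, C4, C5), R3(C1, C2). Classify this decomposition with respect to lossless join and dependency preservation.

Lossless test (chase): Rows 1 and 2 agree on C4; apply C4→C2 and equate their C2 entries. Rows 1 and 2 agree on C2, C4; apply C2, C4→C3 and equate their C3 entries. Rows 1 and 2 agree on C2; apply C2→C1 and equate their C1 entries. Row 2 is now all distinguished symbols — the join is lossless.
Dependency preservation: C3, C5 → C1 is not contained in any single fragment, but the restricted closure of its left-hand side across the fragments still reaches the right-hand side; the remaining FDs each lie inside some fragment. All dependencies are preserved.

lossless and dependency-preserving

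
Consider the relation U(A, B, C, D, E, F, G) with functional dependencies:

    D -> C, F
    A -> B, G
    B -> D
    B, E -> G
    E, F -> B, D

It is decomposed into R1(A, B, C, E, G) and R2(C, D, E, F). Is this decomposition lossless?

No

Common attributes: R1 ∩ R2 = {C, E}.
No dependency enlarges {C, E}, so (C, E)⁺ = {C, E}.
The closure contains neither all of R1 = {A, B, C, E, G} nor all of R2 = {C, D, E, F}, so the common attributes are not a superkey of either fragment. The join is lossy.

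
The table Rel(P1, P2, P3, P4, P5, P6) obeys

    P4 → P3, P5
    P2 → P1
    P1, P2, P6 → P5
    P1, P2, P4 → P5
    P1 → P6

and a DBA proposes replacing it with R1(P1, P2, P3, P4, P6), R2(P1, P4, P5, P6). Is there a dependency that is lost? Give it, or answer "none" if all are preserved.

Check P1, P2, P6 → P5: no single fragment contains all of {P1, P2, P5, P6}, and the restricted closure of {P1, P2, P6} across the fragments never reaches {P5}.
P4 → P3, P5 is preserved.
P2 → P1 is preserved.
P1, P2, P4 → P5 is preserved.
P1 → P6 is preserved.

P1, P2, P6 → P5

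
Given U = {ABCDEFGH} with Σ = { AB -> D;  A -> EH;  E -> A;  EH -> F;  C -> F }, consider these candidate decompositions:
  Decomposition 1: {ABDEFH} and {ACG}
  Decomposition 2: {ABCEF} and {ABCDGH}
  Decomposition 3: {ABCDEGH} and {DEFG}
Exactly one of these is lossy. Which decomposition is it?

Decomposition 1

Decomposition 1: common = {A}, closure = {AEFH} → lossy.
Decomposition 2: common = {ABC}, closure = {ABCDEFH} → lossless.
Decomposition 3: common = {DEG}, closure = {ADEFGH} → lossless.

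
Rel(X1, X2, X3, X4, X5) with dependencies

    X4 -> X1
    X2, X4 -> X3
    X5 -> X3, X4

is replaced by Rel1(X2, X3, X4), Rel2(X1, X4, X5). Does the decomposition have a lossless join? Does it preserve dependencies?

Lossless test: (X4)⁺ = {X1, X4}, which is a superkey of neither fragment — lossy.
Dependency preservation: the restricted closure of {X5} across the fragments never reaches {X3, X4}, so X5 → X3, X4 cannot be enforced without a join — not preserved.

lossy and not dependency-preserving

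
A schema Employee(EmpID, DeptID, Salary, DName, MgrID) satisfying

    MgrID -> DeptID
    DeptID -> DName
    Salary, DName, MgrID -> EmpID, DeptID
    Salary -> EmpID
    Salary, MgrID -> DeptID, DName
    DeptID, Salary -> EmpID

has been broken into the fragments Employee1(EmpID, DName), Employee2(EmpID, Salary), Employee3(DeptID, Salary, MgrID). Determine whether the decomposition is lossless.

No

Chase test. Columns are EmpID, DeptID, Salary, DName, MgrID; row i has aⱼ where attribute j ∈ Employeei, else bᵢⱼ.
Initial tableau (one row per fragment):
  row 1: a1 b12 b13 a4 b15
  row 2: a1 b22 a3 b24 b25
  row 3: b31 a2 a3 b34 a5
Rows 2 and 3 agree on Salary; apply Salary→EmpID and equate their EmpID entries.
No row becomes fully distinguished — the join is lossy.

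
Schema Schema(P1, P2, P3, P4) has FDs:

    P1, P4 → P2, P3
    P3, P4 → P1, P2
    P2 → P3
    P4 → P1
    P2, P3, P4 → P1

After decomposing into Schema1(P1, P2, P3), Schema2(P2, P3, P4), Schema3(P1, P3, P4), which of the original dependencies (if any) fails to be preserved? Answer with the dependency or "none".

none

P1, P4 → P2, P3: restricted closure across fragments reaches P2, P3.
P3, P4 → P1, P2: restricted closure across fragments reaches P1, P2.
P2 → P3 lies within Schema1.
P4 → P1 lies within Schema3.
P2, P3, P4 → P1: restricted closure across fragments reaches P1.
Every dependency is enforceable on the fragments, so the decomposition is dependency-preserving.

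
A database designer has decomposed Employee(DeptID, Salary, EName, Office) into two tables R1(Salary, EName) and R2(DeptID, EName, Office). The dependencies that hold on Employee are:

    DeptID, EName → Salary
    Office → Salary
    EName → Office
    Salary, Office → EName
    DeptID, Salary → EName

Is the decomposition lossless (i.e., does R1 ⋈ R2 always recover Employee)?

Yes

Common attributes: R1 ∩ R2 = {EName}.
Closure of {EName}: EName → Office applies, adding Office; Office → Salary applies, adding Salary. So (EName)⁺ = {Salary, EName, Office}.
This closure contains every attribute of R1, so R1 ∩ R2 → R1. The join is lossless.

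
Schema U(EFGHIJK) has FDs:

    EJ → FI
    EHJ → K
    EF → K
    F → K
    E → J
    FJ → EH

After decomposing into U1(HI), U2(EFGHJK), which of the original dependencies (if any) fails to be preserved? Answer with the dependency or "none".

EJ → FI

Check EJ → FI: no single fragment contains all of {EFIJ}, and the restricted closure of {EJ} across the fragments never reaches {FI}.
EHJ → K is preserved.
EF → K is preserved.
F → K is preserved.
E → J is preserved.
FJ → EH is preserved.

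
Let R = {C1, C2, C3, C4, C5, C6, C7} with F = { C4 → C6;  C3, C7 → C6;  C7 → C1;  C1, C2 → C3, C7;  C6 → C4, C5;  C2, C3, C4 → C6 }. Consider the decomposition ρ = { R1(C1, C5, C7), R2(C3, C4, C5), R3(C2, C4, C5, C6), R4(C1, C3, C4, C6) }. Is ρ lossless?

Chase test. Columns are C1, C2, C3, C4, C5, C6, C7; row i has aⱼ where attribute j ∈ Ri, else bᵢⱼ.
Initial tableau (one row per fragment):
  row 1: a1 b12 b13 b14 a5 b16 a7
  row 2: b21 b22 a3 a4 a5 b26 b27
  row 3: b31 a2 b33 a4 a5 a6 b37
  row 4: a1 b42 a3 a4 b45 a6 b47
Rows 2 and 3 agree on C4; apply C4→C6 and equate their C6 entries.
Rows 2 and 4 agree on C6; apply C6→C4, C5 and equate their C4, C5 entries.
No row becomes fully distinguished — the join is lossy.

No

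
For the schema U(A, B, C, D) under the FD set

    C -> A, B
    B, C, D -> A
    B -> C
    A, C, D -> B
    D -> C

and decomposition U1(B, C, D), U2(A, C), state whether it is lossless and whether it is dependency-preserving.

lossless and dependency-preserving

Lossless test: (C)⁺ = {A, B, C}, which contains all of one fragment — lossless.
Dependency preservation: C → A, B; B, C, D → A; A, C, D → B are not contained in any single fragment, but the restricted closure of each left-hand side across the fragments still reaches the right-hand side; the remaining FDs each lie inside some fragment. All dependencies are preserved.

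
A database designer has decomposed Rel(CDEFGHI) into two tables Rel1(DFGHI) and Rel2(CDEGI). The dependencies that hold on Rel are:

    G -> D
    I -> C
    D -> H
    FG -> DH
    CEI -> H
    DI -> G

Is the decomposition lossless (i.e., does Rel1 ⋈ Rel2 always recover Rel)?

No

Common attributes: Rel1 ∩ Rel2 = {DGI}.
Closure of {DGI}: I → C applies, adding C; D → H applies, adding H. So (DGI)⁺ = {CDGHI}.
The closure contains neither all of Rel1 = {DFGHI} nor all of Rel2 = {CDEGI}, so the common attributes are not a superkey of either fragment. The join is lossy.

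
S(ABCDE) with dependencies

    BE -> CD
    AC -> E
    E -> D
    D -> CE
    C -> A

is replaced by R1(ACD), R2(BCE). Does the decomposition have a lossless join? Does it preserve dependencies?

Lossless test: (C)⁺ = {ACDE}, which contains all of one fragment — lossless.
Dependency preservation: BE → CD; AC → E; E → D; D → CE are not contained in any single fragment, but the restricted closure of each left-hand side across the fragments still reaches the right-hand side; the remaining FDs each lie inside some fragment. All dependencies are preserved.

lossless and dependency-preserving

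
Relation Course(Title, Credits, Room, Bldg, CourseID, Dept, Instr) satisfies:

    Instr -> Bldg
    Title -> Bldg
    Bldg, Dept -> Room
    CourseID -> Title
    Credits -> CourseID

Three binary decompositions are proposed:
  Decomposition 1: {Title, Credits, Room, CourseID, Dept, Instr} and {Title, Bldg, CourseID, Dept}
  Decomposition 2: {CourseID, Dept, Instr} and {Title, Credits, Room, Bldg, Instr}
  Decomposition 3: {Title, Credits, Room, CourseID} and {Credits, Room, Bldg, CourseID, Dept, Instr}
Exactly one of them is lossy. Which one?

Decomposition 2

Decomposition 1: common = {Title, CourseID, Dept}, closure = {Title, Room, Bldg, CourseID, Dept} → lossless.
Decomposition 2: common = {Instr}, closure = {Bldg, Instr} → lossy.
Decomposition 3: common = {Credits, Room, CourseID}, closure = {Title, Credits, Room, Bldg, CourseID} → lossless.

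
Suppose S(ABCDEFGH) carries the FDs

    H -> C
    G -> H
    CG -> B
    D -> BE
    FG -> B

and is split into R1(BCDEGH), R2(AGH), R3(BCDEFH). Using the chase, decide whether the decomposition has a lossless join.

No

Chase test. Columns are ABCDEFGH; row i has aⱼ where attribute j ∈ Ri, else bᵢⱼ.
Initial tableau (one row per fragment):
  row 1: b11 a2 a3 a4 a5 b16 a7 a8
  row 2: a1 b22 b23 b24 b25 b26 a7 a8
  row 3: b31 a2 a3 a4 a5 a6 b37 a8
Rows 1 and 2 agree on H; apply H→C and equate their C entries.
Rows 1 and 2 agree on CG; apply CG→B and equate their B entries.
No row becomes fully distinguished — the join is lossy.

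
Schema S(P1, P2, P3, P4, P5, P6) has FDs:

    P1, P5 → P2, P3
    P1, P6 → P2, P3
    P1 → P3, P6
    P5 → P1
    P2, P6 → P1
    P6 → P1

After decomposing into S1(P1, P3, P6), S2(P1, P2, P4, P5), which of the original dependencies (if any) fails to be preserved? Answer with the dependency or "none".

P1, P5 → P2, P3: restricted closure across fragments reaches P2, P3.
P1, P6 → P2, P3: restricted closure across fragments reaches P2, P3.
P1 → P3, P6 lies within S1.
P5 → P1 lies within S2.
P2, P6 → P1: restricted closure across fragments reaches P1.
P6 → P1 lies within S1.
Every dependency is enforceable on the fragments, so the decomposition is dependency-preserving.

none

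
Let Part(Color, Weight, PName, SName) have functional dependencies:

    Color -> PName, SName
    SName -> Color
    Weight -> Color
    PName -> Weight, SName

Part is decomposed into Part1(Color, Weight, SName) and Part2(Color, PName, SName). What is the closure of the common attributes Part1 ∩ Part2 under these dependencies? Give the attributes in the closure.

Color, Weight, PName, SName

Part1 ∩ Part2 = {Color, SName}.
Color → PName, SName applies, adding PName
PName → Weight, SName applies, adding Weight
Closure: {Color, Weight, PName, SName}.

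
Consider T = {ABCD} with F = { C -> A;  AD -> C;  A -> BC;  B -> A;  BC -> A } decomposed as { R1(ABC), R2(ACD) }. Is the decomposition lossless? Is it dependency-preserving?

Lossless test: (AC)⁺ = {ABC}, which contains all of one fragment — lossless.
Dependency preservation: every FD's attributes lie within a single fragment, so each can be enforced locally — preserved.

lossless and dependency-preserving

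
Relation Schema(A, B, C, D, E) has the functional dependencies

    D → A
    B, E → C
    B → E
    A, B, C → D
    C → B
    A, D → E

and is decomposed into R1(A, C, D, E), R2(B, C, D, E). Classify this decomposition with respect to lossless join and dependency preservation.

lossless and dependency-preserving

Lossless test: (C, D, E)⁺ = {A, B, C, D, E}, which contains all of one fragment — lossless.
Dependency preservation: A, B, C → D is not contained in any single fragment, but the restricted closure of its left-hand side across the fragments still reaches the right-hand side; the remaining FDs each lie inside some fragment. All dependencies are preserved.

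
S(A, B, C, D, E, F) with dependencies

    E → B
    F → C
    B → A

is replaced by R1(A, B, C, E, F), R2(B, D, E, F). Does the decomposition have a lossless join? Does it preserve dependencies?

lossless and dependency-preserving

Lossless test: (B, E, F)⁺ = {A, B, C, E, F}, which contains all of one fragment — lossless.
Dependency preservation: every FD's attributes lie within a single fragment, so each can be enforced locally — preserved.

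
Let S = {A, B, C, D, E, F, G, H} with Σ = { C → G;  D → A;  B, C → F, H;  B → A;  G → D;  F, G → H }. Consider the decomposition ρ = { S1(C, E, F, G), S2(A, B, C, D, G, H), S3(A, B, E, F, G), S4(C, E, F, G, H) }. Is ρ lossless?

No

Chase test. Columns are A, B, C, D, E, F, G, H; row i has aⱼ where attribute j ∈ Si, else bᵢⱼ.
Initial tableau (one row per fragment):
  row 1: b11 b12 a3 b14 a5 a6 a7 b18
  row 2: a1 a2 a3 a4 b25 b26 a7 a8
  row 3: a1 a2 b33 b34 a5 a6 a7 b38
  row 4: b41 b42 a3 b44 a5 a6 a7 a8
Rows 1 and 2 agree on G; apply G→D and equate their D entries.
Rows 1 and 3 agree on G; apply G→D and equate their D entries.
Rows 1 and 4 agree on G; apply G→D and equate their D entries.
Rows 1 and 3 agree on F, G; apply F, G→H and equate their H entries.
Rows 1 and 4 agree on F, G; apply F, G→H and equate their H entries.
Rows 1 and 2 agree on D; apply D→A and equate their A entries.
Rows 1 and 4 agree on D; apply D→A and equate their A entries.
No row becomes fully distinguished — the join is lossy.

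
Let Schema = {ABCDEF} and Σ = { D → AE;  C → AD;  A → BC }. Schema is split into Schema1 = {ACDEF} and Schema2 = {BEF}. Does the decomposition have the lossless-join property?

Common attributes: Schema1 ∩ Schema2 = {EF}.
No dependency enlarges {EF}, so (EF)⁺ = {EF}.
The closure contains neither all of Schema1 = {ACDEF} nor all of Schema2 = {BEF}, so the common attributes are not a superkey of either fragment. The join is lossy.

No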